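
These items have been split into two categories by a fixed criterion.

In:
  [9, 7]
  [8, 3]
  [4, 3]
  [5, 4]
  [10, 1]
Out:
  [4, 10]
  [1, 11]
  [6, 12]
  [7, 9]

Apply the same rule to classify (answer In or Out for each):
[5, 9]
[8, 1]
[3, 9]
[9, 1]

The classifier is using: first > second.
[5, 9]: 5 < 9 — does not pass, so Out.
[8, 1]: 8 > 1 — checks out, so In.
[3, 9]: 3 < 9 — does not pass, so Out.
[9, 1]: 9 > 1 — checks out, so In.

Out, In, Out, In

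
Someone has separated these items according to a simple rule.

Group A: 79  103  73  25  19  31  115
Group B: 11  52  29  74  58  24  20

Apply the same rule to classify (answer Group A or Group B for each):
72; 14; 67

Group B, Group B, Group A

Rule: ≡ 1 (mod 6). This holds for each 'Group A' example and fails for each 'Group B' one.
72 → 72 mod 6 = 0 → Group B.
14 → 14 mod 6 = 2 → Group B.
67 → 67 mod 6 = 1 → Group A.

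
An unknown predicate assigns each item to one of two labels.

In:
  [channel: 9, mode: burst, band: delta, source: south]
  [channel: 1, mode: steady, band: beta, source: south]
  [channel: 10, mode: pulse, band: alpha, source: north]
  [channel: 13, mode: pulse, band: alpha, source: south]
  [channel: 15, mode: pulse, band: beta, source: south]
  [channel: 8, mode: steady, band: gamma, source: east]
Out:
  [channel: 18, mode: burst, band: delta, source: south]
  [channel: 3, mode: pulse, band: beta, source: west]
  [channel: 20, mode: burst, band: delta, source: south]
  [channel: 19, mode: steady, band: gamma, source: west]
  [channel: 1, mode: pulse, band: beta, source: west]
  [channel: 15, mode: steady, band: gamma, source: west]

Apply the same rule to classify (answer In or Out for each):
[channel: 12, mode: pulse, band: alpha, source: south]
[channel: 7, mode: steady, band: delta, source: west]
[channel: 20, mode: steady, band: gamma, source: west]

Rule: source is not west AND channel ≤ 15. This holds for each 'In' example and fails for each 'Out' one.
[channel: 12, mode: pulse, band: alpha, source: south]: In (source is south, channel = 12).
[channel: 7, mode: steady, band: delta, source: west]: Out (source is west, channel = 7).
[channel: 20, mode: steady, band: gamma, source: west]: Out (source is west, channel = 20).

In, Out, Out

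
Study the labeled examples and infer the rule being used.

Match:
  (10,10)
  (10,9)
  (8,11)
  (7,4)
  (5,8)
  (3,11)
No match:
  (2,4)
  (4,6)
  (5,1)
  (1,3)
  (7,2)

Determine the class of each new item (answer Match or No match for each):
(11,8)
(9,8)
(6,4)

Match, Match, No match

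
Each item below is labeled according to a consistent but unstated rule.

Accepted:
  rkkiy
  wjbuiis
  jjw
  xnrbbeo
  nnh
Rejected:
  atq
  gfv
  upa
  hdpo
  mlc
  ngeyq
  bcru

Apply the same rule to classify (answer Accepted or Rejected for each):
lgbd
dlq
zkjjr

Rejected, Rejected, Accepted

The common property of the 'Accepted' items is: has a double letter. No 'Rejected' item has it.
lgbd: no doubled letter — does not fit, so Rejected.
dlq: no doubled letter — does not fit, so Rejected.
zkjjr: 'jj' doubled — fits, so Accepted.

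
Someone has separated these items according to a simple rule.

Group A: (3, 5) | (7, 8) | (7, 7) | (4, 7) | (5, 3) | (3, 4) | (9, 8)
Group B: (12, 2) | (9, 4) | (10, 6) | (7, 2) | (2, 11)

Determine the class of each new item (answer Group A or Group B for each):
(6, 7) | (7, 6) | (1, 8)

Group A, Group A, Group B

The pattern is that an item is 'Group A' exactly when: |first − second| ≤ 3.
Group A: (6, 7), since |6−7| = 1.
Group A: (7, 6), since |7−6| = 1.
Group B: (1, 8), since |1−8| = 7.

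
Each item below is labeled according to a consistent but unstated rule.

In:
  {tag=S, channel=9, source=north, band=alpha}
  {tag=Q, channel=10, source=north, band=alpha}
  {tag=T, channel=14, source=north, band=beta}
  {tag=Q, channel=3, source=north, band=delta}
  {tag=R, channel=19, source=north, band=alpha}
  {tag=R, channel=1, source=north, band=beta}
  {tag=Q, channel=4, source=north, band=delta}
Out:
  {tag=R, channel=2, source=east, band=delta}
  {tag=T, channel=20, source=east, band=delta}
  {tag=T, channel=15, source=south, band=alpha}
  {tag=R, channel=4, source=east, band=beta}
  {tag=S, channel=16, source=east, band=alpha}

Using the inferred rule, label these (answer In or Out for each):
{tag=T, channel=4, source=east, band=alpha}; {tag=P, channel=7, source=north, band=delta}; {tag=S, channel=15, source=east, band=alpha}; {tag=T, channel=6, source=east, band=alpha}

Out, In, Out, Out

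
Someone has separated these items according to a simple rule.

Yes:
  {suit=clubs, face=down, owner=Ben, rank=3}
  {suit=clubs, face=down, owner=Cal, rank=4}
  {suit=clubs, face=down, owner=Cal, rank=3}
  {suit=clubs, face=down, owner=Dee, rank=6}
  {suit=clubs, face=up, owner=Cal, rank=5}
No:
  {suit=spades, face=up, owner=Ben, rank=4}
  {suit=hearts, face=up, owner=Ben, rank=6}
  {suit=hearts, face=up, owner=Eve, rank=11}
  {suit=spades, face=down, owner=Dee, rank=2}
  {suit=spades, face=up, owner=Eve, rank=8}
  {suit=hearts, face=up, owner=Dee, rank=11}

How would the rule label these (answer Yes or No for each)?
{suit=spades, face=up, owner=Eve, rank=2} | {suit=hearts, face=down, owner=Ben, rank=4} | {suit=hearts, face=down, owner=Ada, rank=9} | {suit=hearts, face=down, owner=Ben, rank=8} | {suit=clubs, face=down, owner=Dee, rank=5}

Every 'Yes' example satisfies: suit is clubs. None of the 'No' examples do.
{suit=spades, face=up, owner=Eve, rank=2}: No (suit is spades). {suit=hearts, face=down, owner=Ben, rank=4}: No (suit is hearts). {suit=hearts, face=down, owner=Ada, rank=9}: No (suit is hearts). {suit=hearts, face=down, owner=Ben, rank=8}: No (suit is hearts). {suit=clubs, face=down, owner=Dee, rank=5}: Yes (suit is clubs).

No, No, No, No, Yes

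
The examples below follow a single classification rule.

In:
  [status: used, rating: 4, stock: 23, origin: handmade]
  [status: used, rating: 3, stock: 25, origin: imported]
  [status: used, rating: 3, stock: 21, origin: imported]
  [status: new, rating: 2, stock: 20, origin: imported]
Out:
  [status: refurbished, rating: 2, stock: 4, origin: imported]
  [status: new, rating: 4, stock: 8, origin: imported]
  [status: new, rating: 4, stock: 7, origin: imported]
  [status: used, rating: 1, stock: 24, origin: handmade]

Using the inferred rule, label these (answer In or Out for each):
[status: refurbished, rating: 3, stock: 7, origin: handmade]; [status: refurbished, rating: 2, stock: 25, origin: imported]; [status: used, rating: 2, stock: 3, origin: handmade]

Every 'In' example satisfies: stock ≥ 20 AND rating ≥ 2. None of the 'Out' examples do.
[status: refurbished, rating: 3, stock: 7, origin: handmade] → stock = 7, rating = 3 → Out. [status: refurbished, rating: 2, stock: 25, origin: imported] → stock = 25, rating = 2 → In. [status: used, rating: 2, stock: 3, origin: handmade] → stock = 3, rating = 2 → Out.

Out, In, Out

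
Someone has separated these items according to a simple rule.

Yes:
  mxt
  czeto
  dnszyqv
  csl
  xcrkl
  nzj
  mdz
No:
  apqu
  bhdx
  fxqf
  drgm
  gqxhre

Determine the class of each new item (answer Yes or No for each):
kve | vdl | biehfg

The common property of the 'Yes' items is: odd length. No 'No' item has it.

Yes, Yes, No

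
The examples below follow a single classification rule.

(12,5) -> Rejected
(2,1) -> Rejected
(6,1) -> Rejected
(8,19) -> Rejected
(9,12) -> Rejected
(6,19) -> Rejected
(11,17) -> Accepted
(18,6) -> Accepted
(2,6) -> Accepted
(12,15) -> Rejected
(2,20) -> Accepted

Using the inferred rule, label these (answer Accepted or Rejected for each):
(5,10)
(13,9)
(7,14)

The distinguishing property — sum is even — holds for all the 'Accepted' cases and none of the 'Rejected' cases.
Rejected: (5,10), since 5+10 = 15. Accepted: (13,9), since 13+9 = 22. Rejected: (7,14), since 7+14 = 21.

Rejected, Accepted, Rejected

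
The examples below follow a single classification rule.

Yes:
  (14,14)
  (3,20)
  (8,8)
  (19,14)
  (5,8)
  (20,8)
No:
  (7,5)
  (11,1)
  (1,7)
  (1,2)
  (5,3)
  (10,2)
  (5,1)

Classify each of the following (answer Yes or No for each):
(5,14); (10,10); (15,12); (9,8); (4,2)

Yes, Yes, Yes, Yes, No

All 'Yes' examples share one property — sum ≥ 13 — and every 'No' example lacks it.
(5,14) → 5+14 = 19 → Yes. (10,10) → 10+10 = 20 → Yes. (15,12) → 15+12 = 27 → Yes. (9,8) → 9+8 = 17 → Yes. (4,2) → 4+2 = 6 → No.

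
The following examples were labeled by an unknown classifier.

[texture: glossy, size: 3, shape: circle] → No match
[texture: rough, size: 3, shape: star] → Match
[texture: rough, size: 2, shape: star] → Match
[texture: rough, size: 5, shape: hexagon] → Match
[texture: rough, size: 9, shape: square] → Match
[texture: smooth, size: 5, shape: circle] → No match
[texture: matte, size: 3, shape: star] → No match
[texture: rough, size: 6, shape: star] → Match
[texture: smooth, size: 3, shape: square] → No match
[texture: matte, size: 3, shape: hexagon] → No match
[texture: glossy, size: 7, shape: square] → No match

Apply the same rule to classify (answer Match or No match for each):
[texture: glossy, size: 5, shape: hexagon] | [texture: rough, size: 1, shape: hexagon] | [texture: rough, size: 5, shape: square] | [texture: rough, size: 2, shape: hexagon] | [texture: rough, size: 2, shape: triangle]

No match, Match, Match, Match, Match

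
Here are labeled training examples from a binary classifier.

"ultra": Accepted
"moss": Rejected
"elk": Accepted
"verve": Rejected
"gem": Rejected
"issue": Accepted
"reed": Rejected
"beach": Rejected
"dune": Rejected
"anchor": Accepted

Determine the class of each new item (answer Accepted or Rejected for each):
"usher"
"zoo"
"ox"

Looking at the examples, the only property every 'Accepted' case has and every 'Rejected' case lacks is: starts with a vowel.
"usher": Accepted (starts with 'u'). "zoo": Rejected (starts with 'z'). "ox": Accepted (starts with 'o').

Accepted, Rejected, Accepted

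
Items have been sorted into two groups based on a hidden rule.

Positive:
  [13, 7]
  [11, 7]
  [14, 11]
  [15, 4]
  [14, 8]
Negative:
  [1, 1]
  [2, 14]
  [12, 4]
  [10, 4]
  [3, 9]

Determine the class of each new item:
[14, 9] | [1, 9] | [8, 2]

All 'Positive' examples share one property — sum ≥ 18 — and every 'Negative' example lacks it.
[14, 9] → 14+9 = 23 → Positive.
[1, 9] → 1+9 = 10 → Negative.
[8, 2] → 8+2 = 10 → Negative.

Positive, Negative, Negative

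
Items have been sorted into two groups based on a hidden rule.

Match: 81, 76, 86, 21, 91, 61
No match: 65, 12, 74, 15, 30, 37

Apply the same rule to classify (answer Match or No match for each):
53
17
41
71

Looking at the examples, the only property every 'Match' case has and every 'No match' case lacks is: ≡ 1 (mod 5).
53 — 53 mod 5 = 3, hence No match. 17 — 17 mod 5 = 2, hence No match. 41 — 41 mod 5 = 1, hence Match. 71 — 71 mod 5 = 1, hence Match.

No match, No match, Match, Match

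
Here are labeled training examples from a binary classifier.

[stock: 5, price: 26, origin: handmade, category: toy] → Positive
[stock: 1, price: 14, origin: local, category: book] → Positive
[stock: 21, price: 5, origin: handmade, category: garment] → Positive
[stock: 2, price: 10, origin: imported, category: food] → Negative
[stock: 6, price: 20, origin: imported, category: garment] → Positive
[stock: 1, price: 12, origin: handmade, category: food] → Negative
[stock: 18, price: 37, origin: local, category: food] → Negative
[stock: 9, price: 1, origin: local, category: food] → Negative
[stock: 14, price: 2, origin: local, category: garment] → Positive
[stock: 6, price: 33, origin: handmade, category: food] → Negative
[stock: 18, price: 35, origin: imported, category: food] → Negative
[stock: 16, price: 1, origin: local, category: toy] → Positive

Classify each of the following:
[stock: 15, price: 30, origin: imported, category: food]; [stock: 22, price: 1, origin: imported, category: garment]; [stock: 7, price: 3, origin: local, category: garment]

Negative, Positive, Positive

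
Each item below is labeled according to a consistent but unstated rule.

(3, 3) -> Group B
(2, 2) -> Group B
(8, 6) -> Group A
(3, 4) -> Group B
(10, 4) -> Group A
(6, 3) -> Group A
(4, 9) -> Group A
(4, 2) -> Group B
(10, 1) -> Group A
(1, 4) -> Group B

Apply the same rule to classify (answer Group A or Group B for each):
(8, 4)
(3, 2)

Every 'Group A' example satisfies: sum ≥ 9. None of the 'Group B' examples do.
(8, 4) — 8+4 = 12, hence Group A.
(3, 2) — 3+2 = 5, hence Group B.

Group A, Group B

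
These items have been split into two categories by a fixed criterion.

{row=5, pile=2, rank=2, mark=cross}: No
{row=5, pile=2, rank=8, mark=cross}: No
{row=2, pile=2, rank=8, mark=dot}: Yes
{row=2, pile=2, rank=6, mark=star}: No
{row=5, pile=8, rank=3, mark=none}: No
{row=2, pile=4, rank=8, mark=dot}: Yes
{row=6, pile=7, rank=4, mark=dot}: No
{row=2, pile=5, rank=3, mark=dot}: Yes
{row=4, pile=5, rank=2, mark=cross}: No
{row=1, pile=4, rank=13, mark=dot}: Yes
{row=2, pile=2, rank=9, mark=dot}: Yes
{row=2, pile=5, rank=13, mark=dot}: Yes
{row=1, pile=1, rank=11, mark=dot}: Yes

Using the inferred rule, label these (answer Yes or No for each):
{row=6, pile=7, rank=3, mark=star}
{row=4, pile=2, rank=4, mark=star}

The simplest hypothesis consistent with all the labels is: mark is dot AND row ≤ 2.
{row=6, pile=7, rank=3, mark=star}: mark is star, row = 6, does not satisfy this → No.
{row=4, pile=2, rank=4, mark=star}: mark is star, row = 4, does not satisfy this → No.

No, No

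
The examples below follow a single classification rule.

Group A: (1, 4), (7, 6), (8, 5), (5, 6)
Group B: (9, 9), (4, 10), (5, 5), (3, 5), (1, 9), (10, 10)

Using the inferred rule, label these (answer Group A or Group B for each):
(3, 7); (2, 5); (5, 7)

Group B, Group A, Group B

The common property of the 'Group A' items is: sum is odd. No 'Group B' item has it.
(3, 7): Group B (3+7 = 10).
(2, 5): Group A (2+5 = 7).
(5, 7): Group B (5+7 = 12).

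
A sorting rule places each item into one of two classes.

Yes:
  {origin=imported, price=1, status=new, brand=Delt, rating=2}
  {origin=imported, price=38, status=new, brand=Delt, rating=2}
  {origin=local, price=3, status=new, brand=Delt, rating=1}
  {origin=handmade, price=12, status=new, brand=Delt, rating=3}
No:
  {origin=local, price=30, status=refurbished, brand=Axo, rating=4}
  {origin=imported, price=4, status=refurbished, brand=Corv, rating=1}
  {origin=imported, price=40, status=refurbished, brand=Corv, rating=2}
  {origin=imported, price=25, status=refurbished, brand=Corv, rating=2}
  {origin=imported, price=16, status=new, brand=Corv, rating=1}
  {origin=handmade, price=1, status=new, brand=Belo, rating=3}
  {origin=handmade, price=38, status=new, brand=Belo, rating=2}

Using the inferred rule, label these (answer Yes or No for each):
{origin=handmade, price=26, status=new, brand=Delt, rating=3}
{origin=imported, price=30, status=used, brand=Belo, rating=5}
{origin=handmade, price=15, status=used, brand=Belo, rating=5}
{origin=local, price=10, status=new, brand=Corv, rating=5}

Yes, No, No, No

Comparing the two groups points to one rule — brand is Delt.
{origin=handmade, price=26, status=new, brand=Delt, rating=3}: brand is Delt — satisfies this, so Yes.
{origin=imported, price=30, status=used, brand=Belo, rating=5}: brand is Belo — does not fit, so No.
{origin=handmade, price=15, status=used, brand=Belo, rating=5}: brand is Belo — does not fit, so No.
{origin=local, price=10, status=new, brand=Corv, rating=5}: brand is Corv — does not fit, so No.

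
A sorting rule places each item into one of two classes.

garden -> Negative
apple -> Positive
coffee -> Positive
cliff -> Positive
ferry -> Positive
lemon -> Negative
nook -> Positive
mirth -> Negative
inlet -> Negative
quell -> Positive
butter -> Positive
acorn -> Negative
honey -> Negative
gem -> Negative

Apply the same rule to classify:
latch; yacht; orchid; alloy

Every 'Positive' example satisfies: has a double letter. None of the 'Negative' examples do.
latch: Negative (no doubled letter).
yacht: Negative (no doubled letter).
orchid: Negative (no doubled letter).
alloy: Positive ('ll' doubled).

Negative, Negative, Negative, Positive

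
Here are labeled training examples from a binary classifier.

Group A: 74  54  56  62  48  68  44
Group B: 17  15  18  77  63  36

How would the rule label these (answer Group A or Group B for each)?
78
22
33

The pattern is that an item is 'Group A' exactly when: even AND at least 44.
78: Group A (78 is even, 78 ≥ 44).
22: Group B (22 is even, 22 < 44).
33: Group B (33 is odd, 33 < 44).

Group A, Group B, Group B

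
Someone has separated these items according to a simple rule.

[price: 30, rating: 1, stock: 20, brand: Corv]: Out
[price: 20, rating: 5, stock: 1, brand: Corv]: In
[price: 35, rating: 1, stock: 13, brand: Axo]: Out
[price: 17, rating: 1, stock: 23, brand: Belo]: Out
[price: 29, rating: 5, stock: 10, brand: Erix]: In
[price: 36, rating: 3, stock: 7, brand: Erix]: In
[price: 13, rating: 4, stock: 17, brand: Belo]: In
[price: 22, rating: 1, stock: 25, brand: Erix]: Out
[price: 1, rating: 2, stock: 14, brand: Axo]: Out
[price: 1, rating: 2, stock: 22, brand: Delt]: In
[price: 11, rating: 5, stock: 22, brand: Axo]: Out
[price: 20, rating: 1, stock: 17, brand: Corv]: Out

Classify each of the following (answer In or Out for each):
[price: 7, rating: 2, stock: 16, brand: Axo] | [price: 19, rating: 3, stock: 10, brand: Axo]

One predicate separates the groups cleanly: brand is not Axo AND rating ≥ 2.
[price: 7, rating: 2, stock: 16, brand: Axo]: Out (brand is Axo, rating = 2).
[price: 19, rating: 3, stock: 10, brand: Axo]: Out (brand is Axo, rating = 3).

Out, Out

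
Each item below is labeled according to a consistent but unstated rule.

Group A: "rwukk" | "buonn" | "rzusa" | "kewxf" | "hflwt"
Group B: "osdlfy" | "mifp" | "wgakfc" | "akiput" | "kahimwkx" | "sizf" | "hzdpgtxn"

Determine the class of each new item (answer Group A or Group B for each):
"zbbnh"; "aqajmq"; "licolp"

Group A, Group B, Group B

All 'Group A' examples share one property — odd length — and every 'Group B' example lacks it.
"zbbnh" → length 5 → Group A.
"aqajmq" → length 6 → Group B.
"licolp" → length 6 → Group B.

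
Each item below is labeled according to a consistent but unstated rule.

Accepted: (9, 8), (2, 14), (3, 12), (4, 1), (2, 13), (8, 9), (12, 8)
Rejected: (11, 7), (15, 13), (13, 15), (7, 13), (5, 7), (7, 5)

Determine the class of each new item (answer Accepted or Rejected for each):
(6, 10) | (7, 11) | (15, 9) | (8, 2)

One predicate separates the groups cleanly: product is even.

Accepted, Rejected, Rejected, Accepted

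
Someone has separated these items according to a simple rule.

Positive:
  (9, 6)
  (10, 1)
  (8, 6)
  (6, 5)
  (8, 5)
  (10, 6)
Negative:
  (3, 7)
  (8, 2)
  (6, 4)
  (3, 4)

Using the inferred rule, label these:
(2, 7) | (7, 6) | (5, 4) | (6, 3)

Every 'Positive' example satisfies: sum ≥ 11. None of the 'Negative' examples do.

Negative, Positive, Negative, Negative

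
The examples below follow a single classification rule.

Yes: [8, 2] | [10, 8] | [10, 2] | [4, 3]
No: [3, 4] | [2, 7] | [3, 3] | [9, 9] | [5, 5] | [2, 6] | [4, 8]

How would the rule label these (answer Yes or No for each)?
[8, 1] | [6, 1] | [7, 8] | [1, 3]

Every 'Yes' example satisfies: first > second. None of the 'No' examples do.
[8, 1]: 8 > 1 — passes, so Yes.
[6, 1]: 6 > 1 — passes, so Yes.
[7, 8]: 7 < 8 — does not pass, so No.
[1, 3]: 1 < 3 — does not pass, so No.

Yes, Yes, No, No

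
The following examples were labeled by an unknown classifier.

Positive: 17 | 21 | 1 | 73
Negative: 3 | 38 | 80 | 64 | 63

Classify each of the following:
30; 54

Negative, Negative

The pattern is that an item is 'Positive' exactly when: ≡ 1 (mod 4).
30 → 30 mod 4 = 2 → Negative.
54 → 54 mod 4 = 2 → Negative.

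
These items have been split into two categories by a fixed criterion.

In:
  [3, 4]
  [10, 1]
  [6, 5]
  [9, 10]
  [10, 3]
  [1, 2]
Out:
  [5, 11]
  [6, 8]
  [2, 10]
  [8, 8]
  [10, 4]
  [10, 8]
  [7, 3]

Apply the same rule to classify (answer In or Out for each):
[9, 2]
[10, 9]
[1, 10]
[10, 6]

In, In, In, Out

The common property of the 'In' items is: sum is odd. No 'Out' item has it.
In: [9, 2], since 9+2 = 11.
In: [10, 9], since 10+9 = 19.
In: [1, 10], since 1+10 = 11.
Out: [10, 6], since 10+6 = 16.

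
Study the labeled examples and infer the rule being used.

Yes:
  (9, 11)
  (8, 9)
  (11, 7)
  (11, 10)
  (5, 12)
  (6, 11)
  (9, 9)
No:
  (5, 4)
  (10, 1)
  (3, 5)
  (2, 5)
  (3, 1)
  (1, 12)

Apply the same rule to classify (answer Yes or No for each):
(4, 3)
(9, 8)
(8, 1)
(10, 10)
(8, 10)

No, Yes, No, Yes, Yes

Every 'Yes' example satisfies: sum ≥ 17. None of the 'No' examples do.
(4, 3) — 4+3 = 7, hence No.
(9, 8) — 9+8 = 17, hence Yes.
(8, 1) — 8+1 = 9, hence No.
(10, 10) — 10+10 = 20, hence Yes.
(8, 10) — 8+10 = 18, hence Yes.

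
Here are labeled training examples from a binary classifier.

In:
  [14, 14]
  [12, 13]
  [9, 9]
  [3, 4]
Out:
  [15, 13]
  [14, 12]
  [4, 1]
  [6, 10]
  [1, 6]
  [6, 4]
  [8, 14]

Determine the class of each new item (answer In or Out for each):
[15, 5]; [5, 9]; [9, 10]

Out, Out, In

'In' ⟺ |first − second| ≤ 1.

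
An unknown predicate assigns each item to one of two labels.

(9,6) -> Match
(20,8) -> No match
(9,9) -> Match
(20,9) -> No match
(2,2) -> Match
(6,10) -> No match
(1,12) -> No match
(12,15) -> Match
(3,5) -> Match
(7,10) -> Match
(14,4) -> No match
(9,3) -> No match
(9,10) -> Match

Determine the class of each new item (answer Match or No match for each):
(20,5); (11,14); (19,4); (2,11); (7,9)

No match, Match, No match, No match, Match

A rule that fits every label: |first − second| ≤ 3 — true of each 'Match' example, false of each 'No match' one.
(20,5) → |20−5| = 15 → No match.
(11,14) → |11−14| = 3 → Match.
(19,4) → |19−4| = 15 → No match.
(2,11) → |2−11| = 9 → No match.
(7,9) → |7−9| = 2 → Match.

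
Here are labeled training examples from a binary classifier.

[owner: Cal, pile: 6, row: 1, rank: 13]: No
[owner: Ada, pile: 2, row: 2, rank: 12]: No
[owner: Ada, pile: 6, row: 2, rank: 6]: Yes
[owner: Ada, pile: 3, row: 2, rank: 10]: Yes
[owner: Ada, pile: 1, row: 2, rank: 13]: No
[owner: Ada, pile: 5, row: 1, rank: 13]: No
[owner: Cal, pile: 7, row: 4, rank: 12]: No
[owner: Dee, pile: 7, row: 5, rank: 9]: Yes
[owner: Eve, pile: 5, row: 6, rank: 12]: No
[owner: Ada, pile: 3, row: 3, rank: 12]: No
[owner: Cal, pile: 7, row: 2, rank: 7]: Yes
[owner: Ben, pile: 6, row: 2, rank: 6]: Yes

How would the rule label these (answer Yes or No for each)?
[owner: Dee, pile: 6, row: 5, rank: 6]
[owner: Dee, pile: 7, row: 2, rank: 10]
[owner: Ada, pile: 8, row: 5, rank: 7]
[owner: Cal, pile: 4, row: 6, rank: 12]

Rule: rank ≤ 10. This holds for each 'Yes' example and fails for each 'No' one.
[owner: Dee, pile: 6, row: 5, rank: 6]: rank = 6, qualifies → Yes.
[owner: Dee, pile: 7, row: 2, rank: 10]: rank = 10, qualifies → Yes.
[owner: Ada, pile: 8, row: 5, rank: 7]: rank = 7, qualifies → Yes.
[owner: Cal, pile: 4, row: 6, rank: 12]: rank = 12, does not pass → No.

Yes, Yes, Yes, No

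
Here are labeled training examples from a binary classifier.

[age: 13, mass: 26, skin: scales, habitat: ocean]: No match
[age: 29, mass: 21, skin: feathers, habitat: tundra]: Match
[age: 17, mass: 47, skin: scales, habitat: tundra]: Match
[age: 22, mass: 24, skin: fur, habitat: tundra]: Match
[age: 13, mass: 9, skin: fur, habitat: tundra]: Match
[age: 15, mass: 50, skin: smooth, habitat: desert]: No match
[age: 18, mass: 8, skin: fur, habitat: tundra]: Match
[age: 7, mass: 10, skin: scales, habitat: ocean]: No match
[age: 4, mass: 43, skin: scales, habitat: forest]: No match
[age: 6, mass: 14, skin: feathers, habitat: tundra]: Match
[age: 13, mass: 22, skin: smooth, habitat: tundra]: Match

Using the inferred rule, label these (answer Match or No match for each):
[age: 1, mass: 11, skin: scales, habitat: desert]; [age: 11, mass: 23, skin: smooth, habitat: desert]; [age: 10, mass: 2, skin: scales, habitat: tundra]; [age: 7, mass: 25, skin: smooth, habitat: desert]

All 'Match' examples share one property — habitat is tundra — and every 'No match' example lacks it.
[age: 1, mass: 11, skin: scales, habitat: desert] → habitat is desert → No match.
[age: 11, mass: 23, skin: smooth, habitat: desert] → habitat is desert → No match.
[age: 10, mass: 2, skin: scales, habitat: tundra] → habitat is tundra → Match.
[age: 7, mass: 25, skin: smooth, habitat: desert] → habitat is desert → No match.

No match, No match, Match, No match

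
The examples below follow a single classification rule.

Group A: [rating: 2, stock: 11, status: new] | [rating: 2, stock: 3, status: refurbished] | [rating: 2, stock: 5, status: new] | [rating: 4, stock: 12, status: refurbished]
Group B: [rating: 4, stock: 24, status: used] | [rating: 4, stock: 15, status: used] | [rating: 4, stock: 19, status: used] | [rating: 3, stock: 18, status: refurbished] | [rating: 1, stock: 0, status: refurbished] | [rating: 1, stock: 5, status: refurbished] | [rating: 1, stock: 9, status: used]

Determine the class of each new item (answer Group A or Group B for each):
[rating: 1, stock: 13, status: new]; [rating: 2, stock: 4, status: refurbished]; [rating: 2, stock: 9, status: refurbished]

The common property of the 'Group A' items is: stock ≤ 12 AND rating ≥ 2. No 'Group B' item has it.
[rating: 1, stock: 13, status: new] — stock = 13, rating = 1, hence Group B.
[rating: 2, stock: 4, status: refurbished] — stock = 4, rating = 2, hence Group A.
[rating: 2, stock: 9, status: refurbished] — stock = 9, rating = 2, hence Group A.

Group B, Group A, Group A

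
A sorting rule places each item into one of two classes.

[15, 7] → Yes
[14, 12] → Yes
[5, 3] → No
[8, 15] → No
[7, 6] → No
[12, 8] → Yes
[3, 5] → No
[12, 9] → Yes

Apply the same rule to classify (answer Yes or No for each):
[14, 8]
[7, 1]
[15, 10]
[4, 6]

Yes, No, Yes, No

The simplest hypothesis consistent with all the labels is: first ≥ 9.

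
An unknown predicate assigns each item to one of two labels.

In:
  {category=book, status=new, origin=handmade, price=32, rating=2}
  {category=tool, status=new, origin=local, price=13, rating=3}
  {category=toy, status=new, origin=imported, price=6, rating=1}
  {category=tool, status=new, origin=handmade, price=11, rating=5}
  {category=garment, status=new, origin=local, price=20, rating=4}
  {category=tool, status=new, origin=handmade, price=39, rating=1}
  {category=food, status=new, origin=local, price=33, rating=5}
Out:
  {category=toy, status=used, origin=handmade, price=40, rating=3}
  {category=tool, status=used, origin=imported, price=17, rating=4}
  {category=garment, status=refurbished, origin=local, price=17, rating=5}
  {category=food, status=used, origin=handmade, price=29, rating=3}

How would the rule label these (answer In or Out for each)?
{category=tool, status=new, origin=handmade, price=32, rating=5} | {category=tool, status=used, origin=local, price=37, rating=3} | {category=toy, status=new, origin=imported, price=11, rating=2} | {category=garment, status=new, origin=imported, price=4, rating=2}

In, Out, In, In

Rule: status is new. This holds for each 'In' example and fails for each 'Out' one.
{category=tool, status=new, origin=handmade, price=32, rating=5}: In (status is new). {category=tool, status=used, origin=local, price=37, rating=3}: Out (status is used). {category=toy, status=new, origin=imported, price=11, rating=2}: In (status is new). {category=garment, status=new, origin=imported, price=4, rating=2}: In (status is new).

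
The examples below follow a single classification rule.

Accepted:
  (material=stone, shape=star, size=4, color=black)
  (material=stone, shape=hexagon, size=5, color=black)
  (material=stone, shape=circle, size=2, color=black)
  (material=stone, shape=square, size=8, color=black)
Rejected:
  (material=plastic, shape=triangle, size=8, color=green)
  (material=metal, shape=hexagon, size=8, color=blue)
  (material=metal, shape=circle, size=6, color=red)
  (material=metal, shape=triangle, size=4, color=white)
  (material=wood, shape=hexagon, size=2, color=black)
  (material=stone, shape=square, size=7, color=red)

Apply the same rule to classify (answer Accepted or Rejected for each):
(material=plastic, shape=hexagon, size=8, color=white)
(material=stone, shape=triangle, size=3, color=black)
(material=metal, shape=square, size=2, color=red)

The rule appears to be: color is black AND material is stone.

Rejected, Accepted, Rejected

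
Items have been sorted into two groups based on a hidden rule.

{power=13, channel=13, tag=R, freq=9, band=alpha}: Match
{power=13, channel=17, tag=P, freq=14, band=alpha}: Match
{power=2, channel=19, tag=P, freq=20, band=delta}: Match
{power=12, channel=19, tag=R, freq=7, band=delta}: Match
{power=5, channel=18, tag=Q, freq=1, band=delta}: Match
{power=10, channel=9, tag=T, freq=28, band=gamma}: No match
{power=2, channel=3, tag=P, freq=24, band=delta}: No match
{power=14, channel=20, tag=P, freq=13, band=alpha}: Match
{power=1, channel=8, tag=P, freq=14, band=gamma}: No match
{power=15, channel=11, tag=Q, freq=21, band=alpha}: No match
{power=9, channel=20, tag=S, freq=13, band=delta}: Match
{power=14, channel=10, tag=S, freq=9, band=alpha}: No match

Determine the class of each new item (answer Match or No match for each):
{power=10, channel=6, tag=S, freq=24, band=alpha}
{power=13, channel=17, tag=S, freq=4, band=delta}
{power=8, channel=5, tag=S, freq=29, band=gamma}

No match, Match, No match

Every 'Match' example satisfies: channel ≥ 13. None of the 'No match' examples do.
{power=10, channel=6, tag=S, freq=24, band=alpha}: channel = 6 — does not fit, so No match. {power=13, channel=17, tag=S, freq=4, band=delta}: channel = 17 — meets the rule, so Match. {power=8, channel=5, tag=S, freq=29, band=gamma}: channel = 5 — does not fit, so No match.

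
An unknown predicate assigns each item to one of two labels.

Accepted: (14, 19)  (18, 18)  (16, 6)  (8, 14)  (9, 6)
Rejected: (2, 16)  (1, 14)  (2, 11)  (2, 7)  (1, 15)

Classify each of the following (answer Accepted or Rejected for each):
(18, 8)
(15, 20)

Accepted, Accepted

'Accepted' ⟺ first ≥ 6.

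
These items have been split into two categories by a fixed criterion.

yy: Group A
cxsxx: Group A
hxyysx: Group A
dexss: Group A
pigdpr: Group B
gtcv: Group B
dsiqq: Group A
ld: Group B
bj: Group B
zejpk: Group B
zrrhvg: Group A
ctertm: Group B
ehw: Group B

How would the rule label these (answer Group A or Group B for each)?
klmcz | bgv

Group B, Group B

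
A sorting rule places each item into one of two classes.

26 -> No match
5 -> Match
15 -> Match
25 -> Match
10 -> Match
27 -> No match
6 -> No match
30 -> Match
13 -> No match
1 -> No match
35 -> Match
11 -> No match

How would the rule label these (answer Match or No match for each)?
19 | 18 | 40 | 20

No match, No match, Match, Match

The rule appears to be: multiple of 5.
19 → 19 = 5·3 + 4 → No match. 18 → 18 = 5·3 + 3 → No match. 40 → 40 = 5·8 → Match. 20 → 20 = 5·4 → Match.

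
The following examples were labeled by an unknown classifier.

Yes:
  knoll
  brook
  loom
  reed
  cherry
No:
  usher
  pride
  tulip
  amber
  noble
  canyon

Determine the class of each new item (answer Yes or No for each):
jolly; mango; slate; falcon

'Yes' ⟺ has a double letter.
Yes: jolly, since 'll' doubled. No: mango, since no doubled letter. No: slate, since no doubled letter. No: falcon, since no doubled letter.

Yes, No, No, No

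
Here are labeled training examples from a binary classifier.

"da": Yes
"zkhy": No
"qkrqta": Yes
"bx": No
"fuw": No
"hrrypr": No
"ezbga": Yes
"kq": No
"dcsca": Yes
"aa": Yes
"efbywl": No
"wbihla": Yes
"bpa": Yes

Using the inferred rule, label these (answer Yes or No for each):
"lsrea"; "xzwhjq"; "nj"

Yes, No, No

The pattern is that an item is 'Yes' exactly when: contains 'a'.
"lsrea" → has 'a' → Yes.
"xzwhjq" → no 'a' → No.
"nj" → no 'a' → No.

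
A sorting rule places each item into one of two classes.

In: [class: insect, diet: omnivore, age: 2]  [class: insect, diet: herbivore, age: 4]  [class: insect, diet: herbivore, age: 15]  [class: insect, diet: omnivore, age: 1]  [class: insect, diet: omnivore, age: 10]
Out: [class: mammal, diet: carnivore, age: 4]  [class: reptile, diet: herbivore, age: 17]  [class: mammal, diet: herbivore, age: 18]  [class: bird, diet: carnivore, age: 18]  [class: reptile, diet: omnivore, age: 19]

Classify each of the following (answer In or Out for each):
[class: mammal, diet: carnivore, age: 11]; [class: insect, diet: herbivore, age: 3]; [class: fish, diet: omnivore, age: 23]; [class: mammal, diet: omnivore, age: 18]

Comparing the two groups points to one rule — class is insect.

Out, In, Out, Out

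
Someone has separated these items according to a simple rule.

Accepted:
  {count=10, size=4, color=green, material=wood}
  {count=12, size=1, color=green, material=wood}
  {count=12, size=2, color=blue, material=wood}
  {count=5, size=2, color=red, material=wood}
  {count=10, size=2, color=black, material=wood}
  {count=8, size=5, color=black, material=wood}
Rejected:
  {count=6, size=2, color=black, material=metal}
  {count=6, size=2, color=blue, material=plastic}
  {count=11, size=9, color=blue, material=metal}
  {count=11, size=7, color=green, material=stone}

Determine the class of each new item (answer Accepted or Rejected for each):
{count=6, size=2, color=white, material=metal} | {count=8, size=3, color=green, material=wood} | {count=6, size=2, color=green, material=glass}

A rule that fits every label: material is wood — true of each 'Accepted' example, false of each 'Rejected' one.

Rejected, Accepted, Rejected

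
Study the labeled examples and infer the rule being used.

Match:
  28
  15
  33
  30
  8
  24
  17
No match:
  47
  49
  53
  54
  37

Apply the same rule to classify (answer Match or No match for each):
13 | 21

'Match' ⟺ at most 33.
13: 13 ≤ 33 — satisfies this, so Match. 21: 21 ≤ 33 — satisfies this, so Match.

Match, Match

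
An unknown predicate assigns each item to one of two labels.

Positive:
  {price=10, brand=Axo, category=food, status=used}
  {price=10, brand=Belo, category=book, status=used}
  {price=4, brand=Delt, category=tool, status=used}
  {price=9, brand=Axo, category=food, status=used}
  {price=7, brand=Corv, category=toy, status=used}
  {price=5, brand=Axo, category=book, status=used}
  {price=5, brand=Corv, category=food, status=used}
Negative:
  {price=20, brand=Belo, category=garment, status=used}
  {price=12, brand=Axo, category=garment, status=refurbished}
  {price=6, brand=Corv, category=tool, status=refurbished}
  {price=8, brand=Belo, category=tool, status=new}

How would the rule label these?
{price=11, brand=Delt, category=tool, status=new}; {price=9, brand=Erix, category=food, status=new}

One predicate separates the groups cleanly: status is used AND price ≤ 10.
{price=11, brand=Delt, category=tool, status=new}: status is new, price = 11 — fails this test, so Negative. {price=9, brand=Erix, category=food, status=new}: status is new, price = 9 — fails this test, so Negative.

Negative, Negative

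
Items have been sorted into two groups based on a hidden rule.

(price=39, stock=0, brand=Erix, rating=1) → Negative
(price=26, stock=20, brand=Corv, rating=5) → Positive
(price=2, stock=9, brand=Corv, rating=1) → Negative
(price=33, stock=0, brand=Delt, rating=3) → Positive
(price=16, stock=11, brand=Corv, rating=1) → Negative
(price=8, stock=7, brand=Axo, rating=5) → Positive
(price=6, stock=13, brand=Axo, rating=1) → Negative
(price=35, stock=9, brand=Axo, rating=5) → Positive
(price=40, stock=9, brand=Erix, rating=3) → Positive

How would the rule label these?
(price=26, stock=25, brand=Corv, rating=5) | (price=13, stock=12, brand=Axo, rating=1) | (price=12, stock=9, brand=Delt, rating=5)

The simplest hypothesis consistent with all the labels is: rating ≥ 3.
(price=26, stock=25, brand=Corv, rating=5): Positive (rating = 5). (price=13, stock=12, brand=Axo, rating=1): Negative (rating = 1). (price=12, stock=9, brand=Delt, rating=5): Positive (rating = 5).

Positive, Negative, Positive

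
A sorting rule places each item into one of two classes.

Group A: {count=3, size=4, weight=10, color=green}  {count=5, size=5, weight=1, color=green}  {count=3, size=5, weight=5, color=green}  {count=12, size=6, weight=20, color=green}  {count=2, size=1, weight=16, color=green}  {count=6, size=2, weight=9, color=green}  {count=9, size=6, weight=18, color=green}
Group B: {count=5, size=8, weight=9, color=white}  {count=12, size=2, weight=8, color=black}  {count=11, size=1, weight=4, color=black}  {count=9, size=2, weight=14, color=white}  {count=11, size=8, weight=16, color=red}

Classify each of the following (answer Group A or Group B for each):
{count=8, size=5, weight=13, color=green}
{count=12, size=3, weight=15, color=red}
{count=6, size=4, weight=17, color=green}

Group A, Group B, Group A

One predicate separates the groups cleanly: color is green.
{count=8, size=5, weight=13, color=green} → color is green → Group A. {count=12, size=3, weight=15, color=red} → color is red → Group B. {count=6, size=4, weight=17, color=green} → color is green → Group A.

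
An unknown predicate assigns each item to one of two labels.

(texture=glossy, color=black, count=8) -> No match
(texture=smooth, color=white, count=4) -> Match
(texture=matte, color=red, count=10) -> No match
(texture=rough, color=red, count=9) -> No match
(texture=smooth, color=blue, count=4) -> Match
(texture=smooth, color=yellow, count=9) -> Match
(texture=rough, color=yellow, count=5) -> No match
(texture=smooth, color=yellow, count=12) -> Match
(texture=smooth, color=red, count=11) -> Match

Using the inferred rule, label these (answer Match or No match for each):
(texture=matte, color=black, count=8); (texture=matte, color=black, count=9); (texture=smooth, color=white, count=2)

Checking candidate rules against both groups, what survives is: texture is smooth.
No match: (texture=matte, color=black, count=8), since texture is matte.
No match: (texture=matte, color=black, count=9), since texture is matte.
Match: (texture=smooth, color=white, count=2), since texture is smooth.

No match, No match, Match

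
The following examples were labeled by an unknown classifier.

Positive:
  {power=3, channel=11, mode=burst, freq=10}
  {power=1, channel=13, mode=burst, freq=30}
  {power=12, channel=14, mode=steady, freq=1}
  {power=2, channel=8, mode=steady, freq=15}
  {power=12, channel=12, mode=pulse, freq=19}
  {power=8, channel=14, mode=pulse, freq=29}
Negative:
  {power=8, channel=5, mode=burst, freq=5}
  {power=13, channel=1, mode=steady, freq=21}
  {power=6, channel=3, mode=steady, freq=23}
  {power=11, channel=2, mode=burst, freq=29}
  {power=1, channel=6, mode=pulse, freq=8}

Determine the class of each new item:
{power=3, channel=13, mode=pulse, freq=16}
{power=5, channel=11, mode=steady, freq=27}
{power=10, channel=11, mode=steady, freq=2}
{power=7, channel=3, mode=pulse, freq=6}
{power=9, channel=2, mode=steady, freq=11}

All 'Positive' examples share one property — channel ≥ 8 — and every 'Negative' example lacks it.
{power=3, channel=13, mode=pulse, freq=16}: channel = 13 — matches, so Positive. {power=5, channel=11, mode=steady, freq=27}: channel = 11 — matches, so Positive. {power=10, channel=11, mode=steady, freq=2}: channel = 11 — matches, so Positive. {power=7, channel=3, mode=pulse, freq=6}: channel = 3 — lacks this property, so Negative. {power=9, channel=2, mode=steady, freq=11}: channel = 2 — lacks this property, so Negative.

Positive, Positive, Positive, Negative, Negative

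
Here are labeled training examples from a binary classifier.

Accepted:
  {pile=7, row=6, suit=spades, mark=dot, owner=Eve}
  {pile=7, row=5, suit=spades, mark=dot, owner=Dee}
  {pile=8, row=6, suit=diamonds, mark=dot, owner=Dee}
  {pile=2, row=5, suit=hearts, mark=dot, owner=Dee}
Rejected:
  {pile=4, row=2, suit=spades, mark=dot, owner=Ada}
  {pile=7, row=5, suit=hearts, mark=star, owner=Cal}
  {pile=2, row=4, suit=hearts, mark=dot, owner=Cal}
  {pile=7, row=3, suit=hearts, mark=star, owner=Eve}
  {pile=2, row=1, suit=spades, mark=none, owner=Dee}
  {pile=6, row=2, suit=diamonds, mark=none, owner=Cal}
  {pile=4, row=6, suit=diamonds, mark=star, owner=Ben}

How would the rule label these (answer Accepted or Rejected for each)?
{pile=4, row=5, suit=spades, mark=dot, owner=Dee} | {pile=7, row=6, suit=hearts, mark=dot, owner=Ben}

The common property of the 'Accepted' items is: mark is dot AND row ≥ 5. No 'Rejected' item has it.
{pile=4, row=5, suit=spades, mark=dot, owner=Dee} — mark is dot, row = 5, hence Accepted.
{pile=7, row=6, suit=hearts, mark=dot, owner=Ben} — mark is dot, row = 6, hence Accepted.

Accepted, Accepted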